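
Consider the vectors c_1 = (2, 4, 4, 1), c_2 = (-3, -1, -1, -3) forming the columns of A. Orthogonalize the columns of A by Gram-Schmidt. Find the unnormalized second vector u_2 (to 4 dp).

c_1 = (2, 4, 4, 1); ‖c_1‖ = 6.0828, so q_1 = (0.3288, 0.6576, 0.6576, 0.1644).
q_1·c_2 = 0.3288·(-3) + 0.6576·(-1) + 0.6576·(-1) + 0.1644·(-3) = -2.7948.
u_2 = c_2 + 2.7948·q_1 = (-2.0811, 0.8378, 0.8378, -2.5405).

u_2 = (-2.0811, 0.8378, 0.8378, -2.5405)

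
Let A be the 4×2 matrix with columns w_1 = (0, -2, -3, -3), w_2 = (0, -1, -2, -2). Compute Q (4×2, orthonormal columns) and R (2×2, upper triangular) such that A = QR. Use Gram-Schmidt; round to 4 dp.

e_1 = w_1/‖w_1‖ = (0, -2, -3, -3)/4.6904 = (0.0000, -0.4264, -0.6396, -0.6396).
r_{12} = e_1·w_2 = 2.9848.
u_2 = w_2 − 2.9848·e_1 = (0.0000, 0.2727, -0.0909, -0.0909).
‖u_2‖ = 0.3015, so e_2 = (0.0000, 0.9045, -0.3015, -0.3015).

Q = [[0.0000, 0.0000], [-0.4264, 0.9045], [-0.6396, -0.3015], [-0.6396, -0.3015]], R = [[4.6904, 2.9848], [0.0000, 0.3015]]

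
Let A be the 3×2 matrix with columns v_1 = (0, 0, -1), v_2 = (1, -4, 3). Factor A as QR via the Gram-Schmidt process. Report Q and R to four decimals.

q_1 = v_1/‖v_1‖ = (0, 0, -1)/1.0000 = (0.0000, 0.0000, -1.0000).
r_{12} = q_1·v_2 = -3.0000.
u_2 = v_2 + 3.0000·q_1 = (1.0000, -4.0000, 0.0000).
‖u_2‖ = 4.1231, so q_2 = (0.2425, -0.9701, 0.0000).

Q = [[0.0000, 0.2425], [0.0000, -0.9701], [-1.0000, 0.0000]], R = [[1.0000, -3.0000], [0.0000, 4.1231]]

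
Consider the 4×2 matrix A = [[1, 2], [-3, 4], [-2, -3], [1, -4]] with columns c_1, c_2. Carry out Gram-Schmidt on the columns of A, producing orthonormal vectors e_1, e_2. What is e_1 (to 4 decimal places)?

c_1 = (1, -3, -2, 1); ‖c_1‖ = 3.8730, so e_1 = (0.2582, -0.7746, -0.5164, 0.2582).

e_1 = (0.2582, -0.7746, -0.5164, 0.2582)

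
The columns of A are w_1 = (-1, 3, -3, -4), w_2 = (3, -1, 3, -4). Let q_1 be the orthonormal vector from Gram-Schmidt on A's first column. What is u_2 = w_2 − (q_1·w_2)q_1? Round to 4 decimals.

q_1 = w_1/‖w_1‖ = (-1, 3, -3, -4)/5.9161 = (-0.1690, 0.5071, -0.5071, -0.6761).
r_{12} = q_1·w_2 = 0.1690.
u_2 = w_2 − 0.1690·q_1 = (3.0286, -1.0857, 3.0857, -3.8857).

u_2 = (3.0286, -1.0857, 3.0857, -3.8857)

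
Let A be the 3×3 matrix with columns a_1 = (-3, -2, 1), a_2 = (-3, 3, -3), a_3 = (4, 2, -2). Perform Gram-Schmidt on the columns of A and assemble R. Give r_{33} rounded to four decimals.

a_1 = (-3, -2, 1); ‖a_1‖ = 3.7417, so q_1 = (-0.8018, -0.5345, 0.2673).
q_1·a_2 = (-0.8018)·(-3) + (-0.5345)·3 + 0.2673·(-3) = 0.0000.
u_2 = a_2 + 0.0000·q_1 = (-3.0000, 3.0000, -3.0000).
‖u_2‖ = 5.1962, so q_2 = (-0.5774, 0.5774, -0.5774).
q_1·a_3 = (-0.8018)·4 + (-0.5345)·2 + 0.2673·(-2) = -4.8107; q_2·a_3 = (-0.5774)·4 + 0.5774·2 + (-0.5774)·(-2) = 0.0000.
u_3 = a_3 + 4.8107·q_1 + 0.0000·q_2 = (0.1429, -0.5714, -0.7143).
r_{33} = ‖u_3‖ = 0.9258.

r_{33} = 0.9258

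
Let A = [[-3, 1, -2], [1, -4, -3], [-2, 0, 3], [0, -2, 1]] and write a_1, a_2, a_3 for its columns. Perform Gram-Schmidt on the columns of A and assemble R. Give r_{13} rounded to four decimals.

a_1 = (-3, 1, -2, 0); ‖a_1‖ = 3.7417, so e_1 = (-0.8018, 0.2673, -0.5345, 0.0000).
r_{13} = e_1·a_3 = -0.8018.

r_{13} = -0.8018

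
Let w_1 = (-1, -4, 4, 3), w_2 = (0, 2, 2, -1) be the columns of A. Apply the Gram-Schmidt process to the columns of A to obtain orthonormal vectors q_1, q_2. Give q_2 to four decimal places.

q_1 = w_1/‖w_1‖ = (-1, -4, 4, 3)/6.4807 = (-0.1543, -0.6172, 0.6172, 0.4629).
r_{12} = q_1·w_2 = -0.4629.
u_2 = w_2 + 0.4629·q_1 = (-0.0714, 1.7143, 2.2857, -0.7857).
‖u_2‖ = 2.9641, so q_2 = (-0.0241, 0.5784, 0.7711, -0.2651).

q_2 = (-0.0241, 0.5784, 0.7711, -0.2651)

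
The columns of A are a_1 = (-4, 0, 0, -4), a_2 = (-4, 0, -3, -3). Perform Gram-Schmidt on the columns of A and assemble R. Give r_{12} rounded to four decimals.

a_1 = (-4, 0, 0, -4); ‖a_1‖ = 5.6569, so e_1 = (-0.7071, 0.0000, 0.0000, -0.7071).
r_{12} = e_1·a_2 = 4.9497.

r_{12} = 4.9497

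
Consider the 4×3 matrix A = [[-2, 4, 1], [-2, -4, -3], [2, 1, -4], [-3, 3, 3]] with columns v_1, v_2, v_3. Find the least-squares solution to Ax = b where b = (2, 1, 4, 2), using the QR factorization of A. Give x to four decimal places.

v_1 = (-2, -2, 2, -3); ‖v_1‖ = 4.5826, so e_1 = (-0.4364, -0.4364, 0.4364, -0.6547).
e_1·v_2 = (-0.4364)·4 + (-0.4364)·(-4) + 0.4364·1 + (-0.6547)·3 = -1.5275.
u_2 = v_2 + 1.5275·e_1 = (3.3333, -4.6667, 1.6667, 2.0000).
‖u_2‖ = 6.2981, so e_2 = (0.5293, -0.7410, 0.2646, 0.3176).
e_1·v_3 = (-0.4364)·1 + (-0.4364)·(-3) + 0.4364·(-4) + (-0.6547)·3 = -2.8368; e_2·v_3 = 0.5293·1 + (-0.7410)·(-3) + 0.2646·(-4) + 0.3176·3 = 2.6463.
u_3 = v_3 + 2.8368·e_1 − 2.6463·e_2 = (-1.6387, -2.2773, -3.4622, 0.3025).
‖u_3‖ = 4.4665, so e_3 = (-0.3669, -0.5099, -0.7751, 0.0677).
Qᵀb = (-0.8729, 2.0112, -4.2087).
Back-substitute: x_3 = -4.2087/4.4665 = -0.9423.
x_2 = (2.0112 − 2.6463·(-0.9423))/6.2981 = 0.7152.
x_1 = (-0.8729 + 1.5275·0.7152 + 2.8368·(-0.9423))/4.5826 = -0.5354.

x = (-0.5354, 0.7152, -0.9423)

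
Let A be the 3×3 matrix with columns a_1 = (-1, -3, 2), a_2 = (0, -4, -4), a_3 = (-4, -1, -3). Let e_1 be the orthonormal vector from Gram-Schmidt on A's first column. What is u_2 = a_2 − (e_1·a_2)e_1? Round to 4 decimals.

a_1 = (-1, -3, 2); ‖a_1‖ = 3.7417, so e_1 = (-0.2673, -0.8018, 0.5345).
e_1·a_2 = (-0.2673)·0 + (-0.8018)·(-4) + 0.5345·(-4) = 1.0690.
u_2 = a_2 − 1.0690·e_1 = (0.2857, -3.1429, -4.5714).

u_2 = (0.2857, -3.1429, -4.5714)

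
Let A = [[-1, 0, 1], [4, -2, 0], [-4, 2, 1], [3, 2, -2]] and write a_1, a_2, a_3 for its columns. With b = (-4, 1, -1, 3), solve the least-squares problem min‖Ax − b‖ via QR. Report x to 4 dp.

x = (-0.2198, -0.4121, -2.3736)

a_1 = (-1, 4, -4, 3); ‖a_1‖ = 6.4807, so q_1 = (-0.1543, 0.6172, -0.6172, 0.4629).
q_1·a_2 = (-0.1543)·0 + 0.6172·(-2) + (-0.6172)·2 + 0.4629·2 = -1.5430.
u_2 = a_2 + 1.5430·q_1 = (-0.2381, -1.0476, 1.0476, 2.7143).
‖u_2‖ = 3.1015, so q_2 = (-0.0768, -0.3378, 0.3378, 0.8752).
q_1·a_3 = (-0.1543)·1 + 0.6172·0 + (-0.6172)·1 + 0.4629·(-2) = -1.6973; q_2·a_3 = (-0.0768)·1 + (-0.3378)·0 + 0.3378·1 + 0.8752·(-2) = -1.4893.
u_3 = a_3 + 1.6973·q_1 + 1.4893·q_2 = (0.6238, 0.5446, 0.4554, 0.0891).
‖u_3‖ = 0.9492, so q_3 = (0.6571, 0.5737, 0.4798, 0.0939).
Qᵀb = (3.2404, 2.2570, -2.2531).
Back-substitute: x_3 = -2.2531/0.9492 = -2.3736.
x_2 = (2.2570 + 1.4893·(-2.3736))/3.1015 = -0.4121.
x_1 = (3.2404 + 1.5430·(-0.4121) + 1.6973·(-2.3736))/6.4807 = -0.2198.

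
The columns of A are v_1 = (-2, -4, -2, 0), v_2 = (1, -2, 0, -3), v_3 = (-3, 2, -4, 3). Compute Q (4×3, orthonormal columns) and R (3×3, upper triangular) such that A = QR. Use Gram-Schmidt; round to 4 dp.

e_1 = v_1/‖v_1‖ = (-2, -4, -2, 0)/4.8990 = (-0.4082, -0.8165, -0.4082, 0.0000).
r_{12} = e_1·v_2 = 1.2247.
u_2 = v_2 − 1.2247·e_1 = (1.5000, -1.0000, 0.5000, -3.0000).
‖u_2‖ = 3.5355, so e_2 = (0.4243, -0.2828, 0.1414, -0.8485).
r_{13} = e_1·v_3 = 1.2247; r_{23} = e_2·v_3 = -4.9497.
u_3 = v_3 − 1.2247·e_1 + 4.9497·e_2 = (-0.4000, 1.6000, -2.8000, -1.2000).
‖u_3‖ = 3.4641, so e_3 = (-0.1155, 0.4619, -0.8083, -0.3464).

Q = [[-0.4082, 0.4243, -0.1155], [-0.8165, -0.2828, 0.4619], [-0.4082, 0.1414, -0.8083], [0.0000, -0.8485, -0.3464]], R = [[4.8990, 1.2247, 1.2247], [0.0000, 3.5355, -4.9497], [0.0000, 0.0000, 3.4641]]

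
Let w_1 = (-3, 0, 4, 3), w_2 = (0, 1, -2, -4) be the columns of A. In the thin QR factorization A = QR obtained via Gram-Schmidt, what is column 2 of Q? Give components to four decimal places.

w_1 = (-3, 0, 4, 3); ‖w_1‖ = 5.8310, so e_1 = (-0.5145, 0.0000, 0.6860, 0.5145).
e_1·w_2 = (-0.5145)·0 + 0.0000·1 + 0.6860·(-2) + 0.5145·(-4) = -3.4300.
u_2 = w_2 + 3.4300·e_1 = (-1.7647, 1.0000, 0.3529, -2.2353).
‖u_2‖ = 3.0390, so e_2 = (-0.5807, 0.3291, 0.1161, -0.7355).

e_2 = (-0.5807, 0.3291, 0.1161, -0.7355)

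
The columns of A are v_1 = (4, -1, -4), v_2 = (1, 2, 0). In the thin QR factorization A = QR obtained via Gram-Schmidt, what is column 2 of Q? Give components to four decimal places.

q_2 = (0.3430, 0.9329, 0.1098)

v_1 = (4, -1, -4); ‖v_1‖ = 5.7446, so q_1 = (0.6963, -0.1741, -0.6963).
q_1·v_2 = 0.6963·1 + (-0.1741)·2 + (-0.6963)·0 = 0.3482.
u_2 = v_2 − 0.3482·q_1 = (0.7576, 2.0606, 0.2424).
‖u_2‖ = 2.2088, so q_2 = (0.3430, 0.9329, 0.1098).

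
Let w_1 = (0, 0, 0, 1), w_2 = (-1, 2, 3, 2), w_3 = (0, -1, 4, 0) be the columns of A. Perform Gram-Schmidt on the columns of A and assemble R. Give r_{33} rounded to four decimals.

w_1 = (0, 0, 0, 1); ‖w_1‖ = 1.0000, so e_1 = (0.0000, 0.0000, 0.0000, 1.0000).
e_1·w_2 = 0.0000·(-1) + 0.0000·2 + 0.0000·3 + 1.0000·2 = 2.0000.
u_2 = w_2 − 2.0000·e_1 = (-1.0000, 2.0000, 3.0000, 0.0000).
‖u_2‖ = 3.7417, so e_2 = (-0.2673, 0.5345, 0.8018, 0.0000).
e_1·w_3 = 0.0000·0 + 0.0000·(-1) + 0.0000·4 + 1.0000·0 = 0.0000; e_2·w_3 = (-0.2673)·0 + 0.5345·(-1) + 0.8018·4 + 0.0000·0 = 2.6726.
u_3 = w_3 + 0.0000·e_1 − 2.6726·e_2 = (0.7143, -2.4286, 1.8571, 0.0000).
r_{33} = ‖u_3‖ = 3.1396.

r_{33} = 3.1396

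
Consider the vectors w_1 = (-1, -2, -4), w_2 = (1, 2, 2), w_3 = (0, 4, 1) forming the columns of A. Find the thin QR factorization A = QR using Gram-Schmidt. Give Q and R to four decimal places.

w_1 = (-1, -2, -4); ‖w_1‖ = 4.5826, so e_1 = (-0.2182, -0.4364, -0.8729).
e_1·w_2 = (-0.2182)·1 + (-0.4364)·2 + (-0.8729)·2 = -2.8368.
u_2 = w_2 + 2.8368·e_1 = (0.3810, 0.7619, -0.4762).
‖u_2‖ = 0.9759, so e_2 = (0.3904, 0.7807, -0.4880).
e_1·w_3 = (-0.2182)·0 + (-0.4364)·4 + (-0.8729)·1 = -2.6186; e_2·w_3 = 0.3904·0 + 0.7807·4 + (-0.4880)·1 = 2.6349.
u_3 = w_3 + 2.6186·e_1 − 2.6349·e_2 = (-1.6000, 0.8000, 0.0000).
‖u_3‖ = 1.7889, so e_3 = (-0.8944, 0.4472, 0.0000).

Q = [[-0.2182, 0.3904, -0.8944], [-0.4364, 0.7807, 0.4472], [-0.8729, -0.4880, 0.0000]], R = [[4.5826, -2.8368, -2.6186], [0.0000, 0.9759, 2.6349], [0.0000, 0.0000, 1.7889]]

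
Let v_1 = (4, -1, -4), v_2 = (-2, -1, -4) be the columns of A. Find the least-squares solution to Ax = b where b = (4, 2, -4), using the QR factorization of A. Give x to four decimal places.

x = (0.9412, -0.1176)

e_1 = v_1/‖v_1‖ = (4, -1, -4)/5.7446 = (0.6963, -0.1741, -0.6963).
r_{12} = e_1·v_2 = 1.5667.
u_2 = v_2 − 1.5667·e_1 = (-3.0909, -0.7273, -2.9091).
‖u_2‖ = 4.3064, so e_2 = (-0.7177, -0.1689, -0.6755).
Qᵀb = (5.2223, -0.5066).
Back-substitute: x_2 = -0.5066/4.3064 = -0.1176.
x_1 = (5.2223 − 1.5667·(-0.1176))/5.7446 = 0.9412.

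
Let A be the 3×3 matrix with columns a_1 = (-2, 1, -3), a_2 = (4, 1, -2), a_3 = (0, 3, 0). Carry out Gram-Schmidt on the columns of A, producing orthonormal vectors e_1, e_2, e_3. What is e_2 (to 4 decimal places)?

a_1 = (-2, 1, -3); ‖a_1‖ = 3.7417, so e_1 = (-0.5345, 0.2673, -0.8018).
e_1·a_2 = (-0.5345)·4 + 0.2673·1 + (-0.8018)·(-2) = -0.2673.
u_2 = a_2 + 0.2673·e_1 = (3.8571, 1.0714, -2.2143).
‖u_2‖ = 4.5748, so e_2 = (0.8431, 0.2342, -0.4840).

e_2 = (0.8431, 0.2342, -0.4840)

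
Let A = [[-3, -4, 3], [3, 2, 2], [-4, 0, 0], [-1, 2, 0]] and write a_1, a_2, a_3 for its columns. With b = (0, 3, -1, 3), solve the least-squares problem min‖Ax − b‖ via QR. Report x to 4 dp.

a_1 = (-3, 3, -4, -1); ‖a_1‖ = 5.9161, so q_1 = (-0.5071, 0.5071, -0.6761, -0.1690).
q_1·a_2 = (-0.5071)·(-4) + 0.5071·2 + (-0.6761)·0 + (-0.1690)·2 = 2.7045.
u_2 = a_2 − 2.7045·q_1 = (-2.6286, 0.6286, 1.8286, 2.4571).
‖u_2‖ = 4.0848, so q_2 = (-0.6435, 0.1539, 0.4477, 0.6015).
q_1·a_3 = (-0.5071)·3 + 0.5071·2 + (-0.6761)·0 + (-0.1690)·0 = -0.5071; q_2·a_3 = (-0.6435)·3 + 0.1539·2 + 0.4477·0 + 0.6015·0 = -1.6227.
u_3 = a_3 + 0.5071·q_1 + 1.6227·q_2 = (1.6986, 2.5068, 0.3836, 0.8904).
‖u_3‖ = 3.1796, so q_3 = (0.5342, 0.7884, 0.1206, 0.2800).
Qᵀb = (1.6903, 1.8186, 3.0848).
Back-substitute: x_3 = 3.0848/3.1796 = 0.9702.
x_2 = (1.8186 + 1.6227·0.9702)/4.0848 = 0.8306.
x_1 = (1.6903 − 2.7045·0.8306 + 0.5071·0.9702)/5.9161 = -0.0108.

x = (-0.0108, 0.8306, 0.9702)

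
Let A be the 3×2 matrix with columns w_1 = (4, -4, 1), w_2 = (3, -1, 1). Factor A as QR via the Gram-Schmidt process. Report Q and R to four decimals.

w_1 = (4, -4, 1); ‖w_1‖ = 5.7446, so e_1 = (0.6963, -0.6963, 0.1741).
e_1·w_2 = 0.6963·3 + (-0.6963)·(-1) + 0.1741·1 = 2.9593.
u_2 = w_2 − 2.9593·e_1 = (0.9394, 1.0606, 0.4848).
‖u_2‖ = 1.4975, so e_2 = (0.6273, 0.7083, 0.3238).

Q = [[0.6963, 0.6273], [-0.6963, 0.7083], [0.1741, 0.3238]], R = [[5.7446, 2.9593], [0.0000, 1.4975]]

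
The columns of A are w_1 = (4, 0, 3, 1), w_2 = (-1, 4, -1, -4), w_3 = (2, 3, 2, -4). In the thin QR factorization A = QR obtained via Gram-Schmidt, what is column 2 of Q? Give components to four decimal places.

w_1 = (4, 0, 3, 1); ‖w_1‖ = 5.0990, so q_1 = (0.7845, 0.0000, 0.5883, 0.1961).
q_1·w_2 = 0.7845·(-1) + 0.0000·4 + 0.5883·(-1) + 0.1961·(-4) = -2.1573.
u_2 = w_2 + 2.1573·q_1 = (0.6923, 4.0000, 0.2692, -3.5769).
‖u_2‖ = 5.4172, so q_2 = (0.1278, 0.7384, 0.0497, -0.6603).

q_2 = (0.1278, 0.7384, 0.0497, -0.6603)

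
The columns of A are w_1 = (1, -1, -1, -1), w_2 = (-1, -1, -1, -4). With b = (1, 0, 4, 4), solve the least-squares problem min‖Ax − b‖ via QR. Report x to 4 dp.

q_1 = w_1/‖w_1‖ = (1, -1, -1, -1)/2.0000 = (0.5000, -0.5000, -0.5000, -0.5000).
r_{12} = q_1·w_2 = 2.5000.
u_2 = w_2 − 2.5000·q_1 = (-2.2500, 0.2500, 0.2500, -2.7500).
‖u_2‖ = 3.5707, so q_2 = (-0.6301, 0.0700, 0.0700, -0.7702).
Qᵀb = (-3.5000, -3.4307).
Back-substitute: x_2 = -3.4307/3.5707 = -0.9608.
x_1 = (-3.5000 − 2.5000·(-0.9608))/2.0000 = -0.5490.

x = (-0.5490, -0.9608)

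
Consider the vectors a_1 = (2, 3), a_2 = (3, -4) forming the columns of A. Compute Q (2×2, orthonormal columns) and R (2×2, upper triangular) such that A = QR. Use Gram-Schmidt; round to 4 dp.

e_1 = a_1/‖a_1‖ = (2, 3)/3.6056 = (0.5547, 0.8321).
r_{12} = e_1·a_2 = -1.6641.
u_2 = a_2 + 1.6641·e_1 = (3.9231, -2.6154).
‖u_2‖ = 4.7150, so e_2 = (0.8321, -0.5547).

Q = [[0.5547, 0.8321], [0.8321, -0.5547]], R = [[3.6056, -1.6641], [0.0000, 4.7150]]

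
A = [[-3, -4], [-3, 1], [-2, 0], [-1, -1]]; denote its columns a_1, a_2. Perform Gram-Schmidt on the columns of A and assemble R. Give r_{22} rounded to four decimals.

a_1 = (-3, -3, -2, -1); ‖a_1‖ = 4.7958, so q_1 = (-0.6255, -0.6255, -0.4170, -0.2085).
q_1·a_2 = (-0.6255)·(-4) + (-0.6255)·1 + (-0.4170)·0 + (-0.2085)·(-1) = 2.0851.
u_2 = a_2 − 2.0851·q_1 = (-2.6957, 2.3043, 0.8696, -0.5652).
r_{22} = ‖u_2‖ = 3.6949.

r_{22} = 3.6949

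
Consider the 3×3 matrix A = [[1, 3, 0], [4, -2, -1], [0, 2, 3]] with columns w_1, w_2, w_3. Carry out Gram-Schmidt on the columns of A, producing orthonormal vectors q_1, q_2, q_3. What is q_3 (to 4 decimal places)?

q_1 = w_1/‖w_1‖ = (1, 4, 0)/4.1231 = (0.2425, 0.9701, 0.0000).
r_{12} = q_1·w_2 = -1.2127.
u_2 = w_2 + 1.2127·q_1 = (3.2941, -0.8235, 2.0000).
‖u_2‖ = 3.9407, so q_2 = (0.8359, -0.2090, 0.5075).
r_{13} = q_1·w_3 = -0.9701; r_{23} = q_2·w_3 = 1.7315.
u_3 = w_3 + 0.9701·q_1 − 1.7315·q_2 = (-1.2121, 0.3030, 2.1212).
‖u_3‖ = 2.4618, so q_3 = (-0.4924, 0.1231, 0.8616).

q_3 = (-0.4924, 0.1231, 0.8616)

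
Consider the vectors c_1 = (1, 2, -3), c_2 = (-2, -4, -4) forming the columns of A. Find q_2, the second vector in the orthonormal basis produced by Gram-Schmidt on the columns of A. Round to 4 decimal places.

q_2 = (-0.3586, -0.7171, -0.5976)

c_1 = (1, 2, -3); ‖c_1‖ = 3.7417, so q_1 = (0.2673, 0.5345, -0.8018).
q_1·c_2 = 0.2673·(-2) + 0.5345·(-4) + (-0.8018)·(-4) = 0.5345.
u_2 = c_2 − 0.5345·q_1 = (-2.1429, -4.2857, -3.5714).
‖u_2‖ = 5.9761, so q_2 = (-0.3586, -0.7171, -0.5976).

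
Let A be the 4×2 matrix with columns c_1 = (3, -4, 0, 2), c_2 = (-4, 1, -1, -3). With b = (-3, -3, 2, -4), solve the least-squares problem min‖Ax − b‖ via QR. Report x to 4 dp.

x = (0.9465, 1.4749)

c_1 = (3, -4, 0, 2); ‖c_1‖ = 5.3852, so e_1 = (0.5571, -0.7428, 0.0000, 0.3714).
e_1·c_2 = 0.5571·(-4) + (-0.7428)·1 + 0.0000·(-1) + 0.3714·(-3) = -4.0853.
u_2 = c_2 + 4.0853·e_1 = (-1.7241, -2.0345, -1.0000, -1.4828).
‖u_2‖ = 3.2110, so e_2 = (-0.5370, -0.6336, -0.3114, -0.4618).
Qᵀb = (-0.9285, 4.7359).
Back-substitute: x_2 = 4.7359/3.2110 = 1.4749.
x_1 = (-0.9285 + 4.0853·1.4749)/5.3852 = 0.9465.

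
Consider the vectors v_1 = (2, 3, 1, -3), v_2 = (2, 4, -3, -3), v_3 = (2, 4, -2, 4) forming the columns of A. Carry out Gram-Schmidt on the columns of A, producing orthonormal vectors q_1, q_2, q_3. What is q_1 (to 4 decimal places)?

q_1 = v_1/‖v_1‖ = (2, 3, 1, -3)/4.7958 = (0.4170, 0.6255, 0.2085, -0.6255).

q_1 = (0.4170, 0.6255, 0.2085, -0.6255)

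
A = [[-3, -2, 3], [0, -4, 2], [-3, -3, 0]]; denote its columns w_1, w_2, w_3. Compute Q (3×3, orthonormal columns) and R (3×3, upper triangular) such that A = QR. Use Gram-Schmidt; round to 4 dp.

Q = [[-0.7071, 0.1231, 0.6963], [0.0000, -0.9847, 0.1741], [-0.7071, -0.1231, -0.6963]], R = [[4.2426, 3.5355, -2.1213], [0.0000, 4.0620, -1.6002], [0.0000, 0.0000, 2.4371]]

w_1 = (-3, 0, -3); ‖w_1‖ = 4.2426, so q_1 = (-0.7071, 0.0000, -0.7071).
q_1·w_2 = (-0.7071)·(-2) + 0.0000·(-4) + (-0.7071)·(-3) = 3.5355.
u_2 = w_2 − 3.5355·q_1 = (0.5000, -4.0000, -0.5000).
‖u_2‖ = 4.0620, so q_2 = (0.1231, -0.9847, -0.1231).
q_1·w_3 = (-0.7071)·3 + 0.0000·2 + (-0.7071)·0 = -2.1213; q_2·w_3 = 0.1231·3 + (-0.9847)·2 + (-0.1231)·0 = -1.6002.
u_3 = w_3 + 2.1213·q_1 + 1.6002·q_2 = (1.6970, 0.4242, -1.6970).
‖u_3‖ = 2.4371, so q_3 = (0.6963, 0.1741, -0.6963).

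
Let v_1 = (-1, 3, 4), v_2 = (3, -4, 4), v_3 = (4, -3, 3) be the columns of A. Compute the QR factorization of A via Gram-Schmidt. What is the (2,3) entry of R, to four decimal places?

v_1 = (-1, 3, 4); ‖v_1‖ = 5.0990, so q_1 = (-0.1961, 0.5883, 0.7845).
q_1·v_2 = (-0.1961)·3 + 0.5883·(-4) + 0.7845·4 = 0.1961.
u_2 = v_2 − 0.1961·q_1 = (3.0385, -4.1154, 3.8462).
‖u_2‖ = 6.4001, so q_2 = (0.4748, -0.6430, 0.6010).
r_{23} = q_2·v_3 = 5.6309.

r_{23} = 5.6309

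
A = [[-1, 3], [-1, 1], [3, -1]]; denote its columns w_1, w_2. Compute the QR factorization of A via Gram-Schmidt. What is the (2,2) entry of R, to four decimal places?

r_{22} = 2.5584

w_1 = (-1, -1, 3); ‖w_1‖ = 3.3166, so q_1 = (-0.3015, -0.3015, 0.9045).
q_1·w_2 = (-0.3015)·3 + (-0.3015)·1 + 0.9045·(-1) = -2.1106.
u_2 = w_2 + 2.1106·q_1 = (2.3636, 0.3636, 0.9091).
r_{22} = ‖u_2‖ = 2.5584.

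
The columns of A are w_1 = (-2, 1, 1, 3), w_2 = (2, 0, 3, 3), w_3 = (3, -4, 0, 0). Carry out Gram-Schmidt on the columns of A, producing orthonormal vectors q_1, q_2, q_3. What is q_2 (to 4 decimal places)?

q_1 = w_1/‖w_1‖ = (-2, 1, 1, 3)/3.8730 = (-0.5164, 0.2582, 0.2582, 0.7746).
r_{12} = q_1·w_2 = 2.0656.
u_2 = w_2 − 2.0656·q_1 = (3.0667, -0.5333, 2.4667, 1.4000).
‖u_2‖ = 4.2111, so q_2 = (0.7282, -0.1266, 0.5858, 0.3325).

q_2 = (0.7282, -0.1266, 0.5858, 0.3325)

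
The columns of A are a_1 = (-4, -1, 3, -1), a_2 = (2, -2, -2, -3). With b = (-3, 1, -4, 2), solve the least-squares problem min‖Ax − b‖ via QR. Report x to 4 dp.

x = (-0.2407, -0.3889)

e_1 = a_1/‖a_1‖ = (-4, -1, 3, -1)/5.1962 = (-0.7698, -0.1925, 0.5774, -0.1925).
r_{12} = e_1·a_2 = -1.7321.
u_2 = a_2 + 1.7321·e_1 = (0.6667, -2.3333, -1.0000, -3.3333).
‖u_2‖ = 4.2426, so e_2 = (0.1571, -0.5500, -0.2357, -0.7857).
Qᵀb = (-0.5774, -1.6499).
Back-substitute: x_2 = -1.6499/4.2426 = -0.3889.
x_1 = (-0.5774 + 1.7321·(-0.3889))/5.1962 = -0.2407.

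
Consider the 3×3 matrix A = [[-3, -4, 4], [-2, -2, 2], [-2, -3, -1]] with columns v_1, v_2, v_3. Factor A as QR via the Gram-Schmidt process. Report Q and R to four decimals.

Q = [[-0.7276, -0.1617, 0.6667], [-0.4851, 0.8085, -0.3333], [-0.4851, -0.5659, -0.6667]], R = [[4.1231, 5.3358, -3.3955], [0.0000, 0.7276, 1.5361], [0.0000, 0.0000, 2.6667]]

v_1 = (-3, -2, -2); ‖v_1‖ = 4.1231, so q_1 = (-0.7276, -0.4851, -0.4851).
q_1·v_2 = (-0.7276)·(-4) + (-0.4851)·(-2) + (-0.4851)·(-3) = 5.3358.
u_2 = v_2 − 5.3358·q_1 = (-0.1176, 0.5882, -0.4118).
‖u_2‖ = 0.7276, so q_2 = (-0.1617, 0.8085, -0.5659).
q_1·v_3 = (-0.7276)·4 + (-0.4851)·2 + (-0.4851)·(-1) = -3.3955; q_2·v_3 = (-0.1617)·4 + 0.8085·2 + (-0.5659)·(-1) = 1.5361.
u_3 = v_3 + 3.3955·q_1 − 1.5361·q_2 = (1.7778, -0.8889, -1.7778).
‖u_3‖ = 2.6667, so q_3 = (0.6667, -0.3333, -0.6667).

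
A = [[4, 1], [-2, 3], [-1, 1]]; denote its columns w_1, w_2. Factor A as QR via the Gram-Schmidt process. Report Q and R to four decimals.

Q = [[0.8729, 0.4833], [-0.4364, 0.8348], [-0.2182, 0.2636]], R = [[4.5826, -0.6547], [0.0000, 3.2514]]

q_1 = w_1/‖w_1‖ = (4, -2, -1)/4.5826 = (0.8729, -0.4364, -0.2182).
r_{12} = q_1·w_2 = -0.6547.
u_2 = w_2 + 0.6547·q_1 = (1.5714, 2.7143, 0.8571).
‖u_2‖ = 3.2514, so q_2 = (0.4833, 0.8348, 0.2636).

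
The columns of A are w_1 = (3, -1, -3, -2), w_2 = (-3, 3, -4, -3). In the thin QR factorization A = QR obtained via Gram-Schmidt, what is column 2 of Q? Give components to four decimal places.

w_1 = (3, -1, -3, -2); ‖w_1‖ = 4.7958, so e_1 = (0.6255, -0.2085, -0.6255, -0.4170).
e_1·w_2 = 0.6255·(-3) + (-0.2085)·3 + (-0.6255)·(-4) + (-0.4170)·(-3) = 1.2511.
u_2 = w_2 − 1.2511·e_1 = (-3.7826, 3.2609, -3.2174, -2.4783).
‖u_2‖ = 6.4370, so e_2 = (-0.5876, 0.5066, -0.4998, -0.3850).

e_2 = (-0.5876, 0.5066, -0.4998, -0.3850)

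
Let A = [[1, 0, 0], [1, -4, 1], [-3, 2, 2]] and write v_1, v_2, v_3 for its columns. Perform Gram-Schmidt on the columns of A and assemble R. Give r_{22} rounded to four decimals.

r_{22} = 3.3029

v_1 = (1, 1, -3); ‖v_1‖ = 3.3166, so e_1 = (0.3015, 0.3015, -0.9045).
e_1·v_2 = 0.3015·0 + 0.3015·(-4) + (-0.9045)·2 = -3.0151.
u_2 = v_2 + 3.0151·e_1 = (0.9091, -3.0909, -0.7273).
r_{22} = ‖u_2‖ = 3.3029.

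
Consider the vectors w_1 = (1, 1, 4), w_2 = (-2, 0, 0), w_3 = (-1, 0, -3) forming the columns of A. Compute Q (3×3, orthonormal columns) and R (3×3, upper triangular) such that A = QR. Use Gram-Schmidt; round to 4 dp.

q_1 = w_1/‖w_1‖ = (1, 1, 4)/4.2426 = (0.2357, 0.2357, 0.9428).
r_{12} = q_1·w_2 = -0.4714.
u_2 = w_2 + 0.4714·q_1 = (-1.8889, 0.1111, 0.4444).
‖u_2‖ = 1.9437, so q_2 = (-0.9718, 0.0572, 0.2287).
r_{13} = q_1·w_3 = -3.0641; r_{23} = q_2·w_3 = 0.2858.
u_3 = w_3 + 3.0641·q_1 − 0.2858·q_2 = (0.0000, 0.7059, -0.1765).
‖u_3‖ = 0.7276, so q_3 = (0.0000, 0.9701, -0.2425).

Q = [[0.2357, -0.9718, 0.0000], [0.2357, 0.0572, 0.9701], [0.9428, 0.2287, -0.2425]], R = [[4.2426, -0.4714, -3.0641], [0.0000, 1.9437, 0.2858], [0.0000, 0.0000, 0.7276]]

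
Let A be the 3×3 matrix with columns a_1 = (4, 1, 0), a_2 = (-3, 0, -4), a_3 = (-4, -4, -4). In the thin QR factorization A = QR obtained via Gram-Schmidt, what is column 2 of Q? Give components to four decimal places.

q_1 = a_1/‖a_1‖ = (4, 1, 0)/4.1231 = (0.9701, 0.2425, 0.0000).
r_{12} = q_1·a_2 = -2.9104.
u_2 = a_2 + 2.9104·q_1 = (-0.1765, 0.7059, -4.0000).
‖u_2‖ = 4.0656, so q_2 = (-0.0434, 0.1736, -0.9839).

q_2 = (-0.0434, 0.1736, -0.9839)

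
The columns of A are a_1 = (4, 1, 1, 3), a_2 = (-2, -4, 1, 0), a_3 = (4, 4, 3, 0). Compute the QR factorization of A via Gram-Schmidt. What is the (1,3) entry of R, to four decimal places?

a_1 = (4, 1, 1, 3); ‖a_1‖ = 5.1962, so q_1 = (0.7698, 0.1925, 0.1925, 0.5774).
r_{13} = q_1·a_3 = 4.4264.

r_{13} = 4.4264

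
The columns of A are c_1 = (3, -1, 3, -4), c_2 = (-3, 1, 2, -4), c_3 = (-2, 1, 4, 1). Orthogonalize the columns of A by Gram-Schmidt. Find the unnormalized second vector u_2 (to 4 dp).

u_2 = (-4.0286, 1.3429, 0.9714, -2.6286)

c_1 = (3, -1, 3, -4); ‖c_1‖ = 5.9161, so q_1 = (0.5071, -0.1690, 0.5071, -0.6761).
q_1·c_2 = 0.5071·(-3) + (-0.1690)·1 + 0.5071·2 + (-0.6761)·(-4) = 2.0284.
u_2 = c_2 − 2.0284·q_1 = (-4.0286, 1.3429, 0.9714, -2.6286).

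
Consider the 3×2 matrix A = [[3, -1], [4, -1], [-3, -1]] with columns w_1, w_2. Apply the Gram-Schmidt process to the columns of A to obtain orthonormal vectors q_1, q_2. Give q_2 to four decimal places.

w_1 = (3, 4, -3); ‖w_1‖ = 5.8310, so q_1 = (0.5145, 0.6860, -0.5145).
q_1·w_2 = 0.5145·(-1) + 0.6860·(-1) + (-0.5145)·(-1) = -0.6860.
u_2 = w_2 + 0.6860·q_1 = (-0.6471, -0.5294, -1.3529).
‖u_2‖ = 1.5904, so q_2 = (-0.4068, -0.3329, -0.8507).

q_2 = (-0.4068, -0.3329, -0.8507)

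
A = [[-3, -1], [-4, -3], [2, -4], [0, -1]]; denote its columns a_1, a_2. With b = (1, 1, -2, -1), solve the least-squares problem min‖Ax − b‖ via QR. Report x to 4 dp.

e_1 = a_1/‖a_1‖ = (-3, -4, 2, 0)/5.3852 = (-0.5571, -0.7428, 0.3714, 0.0000).
r_{12} = e_1·a_2 = 1.2999.
u_2 = a_2 − 1.2999·e_1 = (-0.2759, -2.0345, -4.4828, -1.0000).
‖u_2‖ = 5.0309, so e_2 = (-0.0548, -0.4044, -0.8910, -0.1988).
Qᵀb = (-2.0426, 1.5216).
Back-substitute: x_2 = 1.5216/5.0309 = 0.3025.
x_1 = (-2.0426 − 1.2999·0.3025)/5.3852 = -0.4523.

x = (-0.4523, 0.3025)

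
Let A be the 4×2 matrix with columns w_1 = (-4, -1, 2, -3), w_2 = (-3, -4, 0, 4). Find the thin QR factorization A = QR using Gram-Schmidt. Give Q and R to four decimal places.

w_1 = (-4, -1, 2, -3); ‖w_1‖ = 5.4772, so e_1 = (-0.7303, -0.1826, 0.3651, -0.5477).
e_1·w_2 = (-0.7303)·(-3) + (-0.1826)·(-4) + 0.3651·0 + (-0.5477)·4 = 0.7303.
u_2 = w_2 − 0.7303·e_1 = (-2.4667, -3.8667, -0.2667, 4.4000).
‖u_2‖ = 6.3613, so e_2 = (-0.3878, -0.6078, -0.0419, 0.6917).

Q = [[-0.7303, -0.3878], [-0.1826, -0.6078], [0.3651, -0.0419], [-0.5477, 0.6917]], R = [[5.4772, 0.7303], [0.0000, 6.3613]]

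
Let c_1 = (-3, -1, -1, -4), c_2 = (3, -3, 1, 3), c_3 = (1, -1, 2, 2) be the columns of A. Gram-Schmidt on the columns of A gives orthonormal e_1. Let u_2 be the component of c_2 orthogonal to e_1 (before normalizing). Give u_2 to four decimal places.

u_2 = (0.8889, -3.7037, 0.2963, 0.1852)

e_1 = c_1/‖c_1‖ = (-3, -1, -1, -4)/5.1962 = (-0.5774, -0.1925, -0.1925, -0.7698).
r_{12} = e_1·c_2 = -3.6566.
u_2 = c_2 + 3.6566·e_1 = (0.8889, -3.7037, 0.2963, 0.1852).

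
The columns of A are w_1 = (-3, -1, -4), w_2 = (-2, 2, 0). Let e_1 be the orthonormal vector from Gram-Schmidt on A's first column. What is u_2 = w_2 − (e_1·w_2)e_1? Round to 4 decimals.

w_1 = (-3, -1, -4); ‖w_1‖ = 5.0990, so e_1 = (-0.5883, -0.1961, -0.7845).
e_1·w_2 = (-0.5883)·(-2) + (-0.1961)·2 + (-0.7845)·0 = 0.7845.
u_2 = w_2 − 0.7845·e_1 = (-1.5385, 2.1538, 0.6154).

u_2 = (-1.5385, 2.1538, 0.6154)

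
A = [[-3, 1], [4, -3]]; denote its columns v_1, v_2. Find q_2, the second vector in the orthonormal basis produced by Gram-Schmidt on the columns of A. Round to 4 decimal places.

q_2 = (-0.8000, -0.6000)

v_1 = (-3, 4); ‖v_1‖ = 5.0000, so q_1 = (-0.6000, 0.8000).
q_1·v_2 = (-0.6000)·1 + 0.8000·(-3) = -3.0000.
u_2 = v_2 + 3.0000·q_1 = (-0.8000, -0.6000).
‖u_2‖ = 1.0000, so q_2 = (-0.8000, -0.6000).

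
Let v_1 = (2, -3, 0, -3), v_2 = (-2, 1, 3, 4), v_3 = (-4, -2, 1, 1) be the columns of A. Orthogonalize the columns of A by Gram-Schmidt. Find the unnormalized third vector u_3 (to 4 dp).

u_3 = (-3.3712, -1.6656, -0.9164, -0.5819)

e_1 = v_1/‖v_1‖ = (2, -3, 0, -3)/4.6904 = (0.4264, -0.6396, 0.0000, -0.6396).
r_{12} = e_1·v_2 = -4.0508.
u_2 = v_2 + 4.0508·e_1 = (-0.2727, -1.5909, 3.0000, 1.4091).
‖u_2‖ = 3.6866, so e_2 = (-0.0740, -0.4315, 0.8138, 0.3822).
r_{13} = e_1·v_3 = -1.0660; r_{23} = e_2·v_3 = 2.3550.
u_3 = v_3 + 1.0660·e_1 − 2.3550·e_2 = (-3.3712, -1.6656, -0.9164, -0.5819).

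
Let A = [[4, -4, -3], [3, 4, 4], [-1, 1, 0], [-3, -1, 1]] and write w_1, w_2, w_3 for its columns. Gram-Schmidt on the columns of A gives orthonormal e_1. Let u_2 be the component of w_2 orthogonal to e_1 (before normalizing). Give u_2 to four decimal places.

u_2 = (-3.7714, 4.1714, 0.9429, -1.1714)

w_1 = (4, 3, -1, -3); ‖w_1‖ = 5.9161, so e_1 = (0.6761, 0.5071, -0.1690, -0.5071).
e_1·w_2 = 0.6761·(-4) + 0.5071·4 + (-0.1690)·1 + (-0.5071)·(-1) = -0.3381.
u_2 = w_2 + 0.3381·e_1 = (-3.7714, 4.1714, 0.9429, -1.1714).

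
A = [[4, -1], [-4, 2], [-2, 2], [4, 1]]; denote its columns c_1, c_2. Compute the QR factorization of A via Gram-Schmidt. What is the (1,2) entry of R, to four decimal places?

c_1 = (4, -4, -2, 4); ‖c_1‖ = 7.2111, so e_1 = (0.5547, -0.5547, -0.2774, 0.5547).
r_{12} = e_1·c_2 = -1.6641.

r_{12} = -1.6641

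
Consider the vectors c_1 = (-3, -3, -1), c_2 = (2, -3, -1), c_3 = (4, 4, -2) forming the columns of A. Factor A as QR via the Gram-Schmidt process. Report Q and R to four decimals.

c_1 = (-3, -3, -1); ‖c_1‖ = 4.3589, so e_1 = (-0.6882, -0.6882, -0.2294).
e_1·c_2 = (-0.6882)·2 + (-0.6882)·(-3) + (-0.2294)·(-1) = 0.9177.
u_2 = c_2 − 0.9177·e_1 = (2.6316, -2.3684, -0.7895).
‖u_2‖ = 3.6274, so e_2 = (0.7255, -0.6529, -0.2176).
e_1·c_3 = (-0.6882)·4 + (-0.6882)·4 + (-0.2294)·(-2) = -5.0471; e_2·c_3 = 0.7255·4 + (-0.6529)·4 + (-0.2176)·(-2) = 0.7255.
u_3 = c_3 + 5.0471·e_1 − 0.7255·e_2 = (0.0000, 1.0000, -3.0000).
‖u_3‖ = 3.1623, so e_3 = (0.0000, 0.3162, -0.9487).

Q = [[-0.6882, 0.7255, 0.0000], [-0.6882, -0.6529, 0.3162], [-0.2294, -0.2176, -0.9487]], R = [[4.3589, 0.9177, -5.0471], [0.0000, 3.6274, 0.7255], [0.0000, 0.0000, 3.1623]]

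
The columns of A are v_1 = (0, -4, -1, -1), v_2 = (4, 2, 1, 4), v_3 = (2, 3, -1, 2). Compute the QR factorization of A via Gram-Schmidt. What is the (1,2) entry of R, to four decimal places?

v_1 = (0, -4, -1, -1); ‖v_1‖ = 4.2426, so q_1 = (0.0000, -0.9428, -0.2357, -0.2357).
r_{12} = q_1·v_2 = -3.0641.

r_{12} = -3.0641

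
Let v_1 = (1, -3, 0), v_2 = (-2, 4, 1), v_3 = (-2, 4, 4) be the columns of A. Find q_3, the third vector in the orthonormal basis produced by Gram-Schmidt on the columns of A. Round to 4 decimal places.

q_3 = (0.8018, 0.2673, 0.5345)

v_1 = (1, -3, 0); ‖v_1‖ = 3.1623, so q_1 = (0.3162, -0.9487, 0.0000).
q_1·v_2 = 0.3162·(-2) + (-0.9487)·4 + 0.0000·1 = -4.4272.
u_2 = v_2 + 4.4272·q_1 = (-0.6000, -0.2000, 1.0000).
‖u_2‖ = 1.1832, so q_2 = (-0.5071, -0.1690, 0.8452).
q_1·v_3 = 0.3162·(-2) + (-0.9487)·4 + 0.0000·4 = -4.4272; q_2·v_3 = (-0.5071)·(-2) + (-0.1690)·4 + 0.8452·4 = 3.7187.
u_3 = v_3 + 4.4272·q_1 − 3.7187·q_2 = (1.2857, 0.4286, 0.8571).
‖u_3‖ = 1.6036, so q_3 = (0.8018, 0.2673, 0.5345).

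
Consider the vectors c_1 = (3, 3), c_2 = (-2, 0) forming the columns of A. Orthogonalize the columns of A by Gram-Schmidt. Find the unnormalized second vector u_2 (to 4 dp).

u_2 = (-1.0000, 1.0000)

c_1 = (3, 3); ‖c_1‖ = 4.2426, so e_1 = (0.7071, 0.7071).
e_1·c_2 = 0.7071·(-2) + 0.7071·0 = -1.4142.
u_2 = c_2 + 1.4142·e_1 = (-1.0000, 1.0000).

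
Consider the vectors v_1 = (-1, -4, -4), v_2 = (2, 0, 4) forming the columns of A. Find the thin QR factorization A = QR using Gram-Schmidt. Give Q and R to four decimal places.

v_1 = (-1, -4, -4); ‖v_1‖ = 5.7446, so e_1 = (-0.1741, -0.6963, -0.6963).
e_1·v_2 = (-0.1741)·2 + (-0.6963)·0 + (-0.6963)·4 = -3.1334.
u_2 = v_2 + 3.1334·e_1 = (1.4545, -2.1818, 1.8182).
‖u_2‖ = 3.1909, so e_2 = (0.4558, -0.6838, 0.5698).

Q = [[-0.1741, 0.4558], [-0.6963, -0.6838], [-0.6963, 0.5698]], R = [[5.7446, -3.1334], [0.0000, 3.1909]]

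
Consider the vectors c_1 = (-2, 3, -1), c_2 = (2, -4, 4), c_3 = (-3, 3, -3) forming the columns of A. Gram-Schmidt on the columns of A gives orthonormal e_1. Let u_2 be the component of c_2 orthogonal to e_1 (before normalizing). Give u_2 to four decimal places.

u_2 = (-0.8571, 0.2857, 2.5714)

c_1 = (-2, 3, -1); ‖c_1‖ = 3.7417, so e_1 = (-0.5345, 0.8018, -0.2673).
e_1·c_2 = (-0.5345)·2 + 0.8018·(-4) + (-0.2673)·4 = -5.3452.
u_2 = c_2 + 5.3452·e_1 = (-0.8571, 0.2857, 2.5714).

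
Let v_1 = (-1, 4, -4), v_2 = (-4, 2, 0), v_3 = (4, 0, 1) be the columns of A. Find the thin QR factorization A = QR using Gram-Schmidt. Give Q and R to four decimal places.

v_1 = (-1, 4, -4); ‖v_1‖ = 5.7446, so q_1 = (-0.1741, 0.6963, -0.6963).
q_1·v_2 = (-0.1741)·(-4) + 0.6963·2 + (-0.6963)·0 = 2.0889.
u_2 = v_2 − 2.0889·q_1 = (-3.6364, 0.5455, 1.4545).
‖u_2‖ = 3.9543, so q_2 = (-0.9196, 0.1379, 0.3678).
q_1·v_3 = (-0.1741)·4 + 0.6963·0 + (-0.6963)·1 = -1.3926; q_2·v_3 = (-0.9196)·4 + 0.1379·0 + 0.3678·1 = -3.3106.
u_3 = v_3 + 1.3926·q_1 + 3.3106·q_2 = (0.7132, 1.4264, 1.2481).
‖u_3‖ = 2.0250, so q_3 = (0.3522, 0.7044, 0.6163).

Q = [[-0.1741, -0.9196, 0.3522], [0.6963, 0.1379, 0.7044], [-0.6963, 0.3678, 0.6163]], R = [[5.7446, 2.0889, -1.3926], [0.0000, 3.9543, -3.3106], [0.0000, 0.0000, 2.0250]]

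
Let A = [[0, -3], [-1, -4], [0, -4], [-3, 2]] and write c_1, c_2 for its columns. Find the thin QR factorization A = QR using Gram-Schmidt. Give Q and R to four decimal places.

c_1 = (0, -1, 0, -3); ‖c_1‖ = 3.1623, so e_1 = (0.0000, -0.3162, 0.0000, -0.9487).
e_1·c_2 = 0.0000·(-3) + (-0.3162)·(-4) + 0.0000·(-4) + (-0.9487)·2 = -0.6325.
u_2 = c_2 + 0.6325·e_1 = (-3.0000, -4.2000, -4.0000, 1.4000).
‖u_2‖ = 6.6783, so e_2 = (-0.4492, -0.6289, -0.5990, 0.2096).

Q = [[0.0000, -0.4492], [-0.3162, -0.6289], [0.0000, -0.5990], [-0.9487, 0.2096]], R = [[3.1623, -0.6325], [0.0000, 6.6783]]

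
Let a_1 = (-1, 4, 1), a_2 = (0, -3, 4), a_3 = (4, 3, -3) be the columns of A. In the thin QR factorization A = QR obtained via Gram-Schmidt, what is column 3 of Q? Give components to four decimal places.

q_1 = a_1/‖a_1‖ = (-1, 4, 1)/4.2426 = (-0.2357, 0.9428, 0.2357).
r_{12} = q_1·a_2 = -1.8856.
u_2 = a_2 + 1.8856·q_1 = (-0.4444, -1.2222, 4.4444).
‖u_2‖ = 4.6308, so q_2 = (-0.0960, -0.2639, 0.9598).
r_{13} = q_1·a_3 = 1.1785; r_{23} = q_2·a_3 = -4.0550.
u_3 = a_3 − 1.1785·q_1 + 4.0550·q_2 = (3.8886, 0.8187, 0.6140).
‖u_3‖ = 4.0210, so q_3 = (0.9671, 0.2036, 0.1527).

q_3 = (0.9671, 0.2036, 0.1527)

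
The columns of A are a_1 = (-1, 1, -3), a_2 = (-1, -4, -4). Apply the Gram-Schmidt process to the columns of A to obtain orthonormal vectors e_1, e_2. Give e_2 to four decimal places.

e_2 = (-0.0359, -0.9516, -0.3052)

a_1 = (-1, 1, -3); ‖a_1‖ = 3.3166, so e_1 = (-0.3015, 0.3015, -0.9045).
e_1·a_2 = (-0.3015)·(-1) + 0.3015·(-4) + (-0.9045)·(-4) = 2.7136.
u_2 = a_2 − 2.7136·e_1 = (-0.1818, -4.8182, -1.5455).
‖u_2‖ = 5.0632, so e_2 = (-0.0359, -0.9516, -0.3052).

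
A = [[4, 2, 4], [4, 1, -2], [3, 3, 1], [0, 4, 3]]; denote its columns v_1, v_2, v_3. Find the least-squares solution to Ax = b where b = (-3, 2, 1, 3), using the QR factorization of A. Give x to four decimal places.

x = (-0.4729, 1.4045, -1.0098)

v_1 = (4, 4, 3, 0); ‖v_1‖ = 6.4031, so q_1 = (0.6247, 0.6247, 0.4685, 0.0000).
q_1·v_2 = 0.6247·2 + 0.6247·1 + 0.4685·3 + 0.0000·4 = 3.2796.
u_2 = v_2 − 3.2796·q_1 = (-0.0488, -1.0488, 1.4634, 4.0000).
‖u_2‖ = 4.3868, so q_2 = (-0.0111, -0.2391, 0.3336, 0.9118).
q_1·v_3 = 0.6247·4 + 0.6247·(-2) + 0.4685·1 + 0.0000·3 = 1.7179; q_2·v_3 = (-0.0111)·4 + (-0.2391)·(-2) + 0.3336·1 + 0.9118·3 = 3.5028.
u_3 = v_3 − 1.7179·q_1 − 3.5028·q_2 = (2.9658, -2.2357, -0.9734, -0.1939).
‖u_3‖ = 3.8444, so q_3 = (0.7715, -0.5816, -0.2532, -0.0504).
Qᵀb = (-0.1562, 2.6243, -3.8820).
Back-substitute: x_3 = -3.8820/3.8444 = -1.0098.
x_2 = (2.6243 − 3.5028·(-1.0098))/4.3868 = 1.4045.
x_1 = (-0.1562 − 3.2796·1.4045 − 1.7179·(-1.0098))/6.4031 = -0.4729.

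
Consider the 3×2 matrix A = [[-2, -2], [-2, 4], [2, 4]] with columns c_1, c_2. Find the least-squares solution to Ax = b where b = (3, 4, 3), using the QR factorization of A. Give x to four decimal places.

x = (-0.9038, 0.7115)

c_1 = (-2, -2, 2); ‖c_1‖ = 3.4641, so q_1 = (-0.5774, -0.5774, 0.5774).
q_1·c_2 = (-0.5774)·(-2) + (-0.5774)·4 + 0.5774·4 = 1.1547.
u_2 = c_2 − 1.1547·q_1 = (-1.3333, 4.6667, 3.3333).
‖u_2‖ = 5.8878, so q_2 = (-0.2265, 0.7926, 0.5661).
Qᵀb = (-2.3094, 4.1894).
Back-substitute: x_2 = 4.1894/5.8878 = 0.7115.
x_1 = (-2.3094 − 1.1547·0.7115)/3.4641 = -0.9038.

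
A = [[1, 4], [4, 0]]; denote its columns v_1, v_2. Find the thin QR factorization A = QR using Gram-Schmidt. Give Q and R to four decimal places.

e_1 = v_1/‖v_1‖ = (1, 4)/4.1231 = (0.2425, 0.9701).
r_{12} = e_1·v_2 = 0.9701.
u_2 = v_2 − 0.9701·e_1 = (3.7647, -0.9412).
‖u_2‖ = 3.8806, so e_2 = (0.9701, -0.2425).

Q = [[0.2425, 0.9701], [0.9701, -0.2425]], R = [[4.1231, 0.9701], [0.0000, 3.8806]]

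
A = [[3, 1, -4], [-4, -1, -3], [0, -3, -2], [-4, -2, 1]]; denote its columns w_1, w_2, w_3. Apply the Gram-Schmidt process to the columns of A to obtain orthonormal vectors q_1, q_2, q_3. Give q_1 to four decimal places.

q_1 = (0.4685, -0.6247, 0.0000, -0.6247)

w_1 = (3, -4, 0, -4); ‖w_1‖ = 6.4031, so q_1 = (0.4685, -0.6247, 0.0000, -0.6247).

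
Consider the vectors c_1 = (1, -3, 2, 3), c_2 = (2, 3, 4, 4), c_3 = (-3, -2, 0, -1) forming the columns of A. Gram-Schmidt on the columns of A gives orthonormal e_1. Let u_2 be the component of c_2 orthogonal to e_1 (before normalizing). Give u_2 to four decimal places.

u_2 = (1.4348, 4.6957, 2.8696, 2.3043)

c_1 = (1, -3, 2, 3); ‖c_1‖ = 4.7958, so e_1 = (0.2085, -0.6255, 0.4170, 0.6255).
e_1·c_2 = 0.2085·2 + (-0.6255)·3 + 0.4170·4 + 0.6255·4 = 2.7107.
u_2 = c_2 − 2.7107·e_1 = (1.4348, 4.6957, 2.8696, 2.3043).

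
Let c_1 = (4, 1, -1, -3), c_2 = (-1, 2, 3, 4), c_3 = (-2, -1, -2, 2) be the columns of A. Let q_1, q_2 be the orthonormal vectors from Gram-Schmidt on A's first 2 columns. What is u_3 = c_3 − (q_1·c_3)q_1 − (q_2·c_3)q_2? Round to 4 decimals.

u_3 = (0.4127, 0.3244, -1.7217, 1.2322)

q_1 = c_1/‖c_1‖ = (4, 1, -1, -3)/5.1962 = (0.7698, 0.1925, -0.1925, -0.5774).
r_{12} = q_1·c_2 = -3.2717.
u_2 = c_2 + 3.2717·q_1 = (1.5185, 2.6296, 2.3704, 2.1111).
‖u_2‖ = 4.3928, so q_2 = (0.3457, 0.5986, 0.5396, 0.4806).
r_{13} = q_1·c_3 = -2.5019; r_{23} = q_2·c_3 = -1.4080.
u_3 = c_3 + 2.5019·q_1 + 1.4080·q_2 = (0.4127, 0.3244, -1.7217, 1.2322).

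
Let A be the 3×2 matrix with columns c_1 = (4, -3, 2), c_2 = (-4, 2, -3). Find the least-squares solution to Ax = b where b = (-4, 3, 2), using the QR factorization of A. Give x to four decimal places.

x = (-2.8246, -2.1754)

q_1 = c_1/‖c_1‖ = (4, -3, 2)/5.3852 = (0.7428, -0.5571, 0.3714).
r_{12} = q_1·c_2 = -5.1995.
u_2 = c_2 + 5.1995·q_1 = (-0.1379, -0.8966, -1.0690).
‖u_2‖ = 1.4020, so q_2 = (-0.0984, -0.6395, -0.7625).
Qᵀb = (-3.8996, -3.0499).
Back-substitute: x_2 = -3.0499/1.4020 = -2.1754.
x_1 = (-3.8996 + 5.1995·(-2.1754))/5.3852 = -2.8246.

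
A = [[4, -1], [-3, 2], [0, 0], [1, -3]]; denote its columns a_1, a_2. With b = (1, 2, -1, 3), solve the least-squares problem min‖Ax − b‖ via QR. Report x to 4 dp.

x = (-0.3282, -0.7333)

a_1 = (4, -3, 0, 1); ‖a_1‖ = 5.0990, so q_1 = (0.7845, -0.5883, 0.0000, 0.1961).
q_1·a_2 = 0.7845·(-1) + (-0.5883)·2 + 0.0000·0 + 0.1961·(-3) = -2.5495.
u_2 = a_2 + 2.5495·q_1 = (1.0000, 0.5000, 0.0000, -2.5000).
‖u_2‖ = 2.7386, so q_2 = (0.3651, 0.1826, 0.0000, -0.9129).
Qᵀb = (0.1961, -2.0083).
Back-substitute: x_2 = -2.0083/2.7386 = -0.7333.
x_1 = (0.1961 + 2.5495·(-0.7333))/5.0990 = -0.3282.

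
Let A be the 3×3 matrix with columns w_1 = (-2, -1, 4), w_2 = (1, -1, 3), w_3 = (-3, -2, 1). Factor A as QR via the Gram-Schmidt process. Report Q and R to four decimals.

Q = [[-0.4364, 0.8947, -0.0953], [-0.2182, -0.2081, -0.9535], [0.8729, 0.3953, -0.2860]], R = [[4.5826, 2.4004, 2.6186], [0.0000, 2.2887, -1.8726], [0.0000, 0.0000, 1.9069]]

w_1 = (-2, -1, 4); ‖w_1‖ = 4.5826, so e_1 = (-0.4364, -0.2182, 0.8729).
e_1·w_2 = (-0.4364)·1 + (-0.2182)·(-1) + 0.8729·3 = 2.4004.
u_2 = w_2 − 2.4004·e_1 = (2.0476, -0.4762, 0.9048).
‖u_2‖ = 2.2887, so e_2 = (0.8947, -0.2081, 0.3953).
e_1·w_3 = (-0.4364)·(-3) + (-0.2182)·(-2) + 0.8729·1 = 2.6186; e_2·w_3 = 0.8947·(-3) + (-0.2081)·(-2) + 0.3953·1 = -1.8726.
u_3 = w_3 − 2.6186·e_1 + 1.8726·e_2 = (-0.1818, -1.8182, -0.5455).
‖u_3‖ = 1.9069, so e_3 = (-0.0953, -0.9535, -0.2860).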